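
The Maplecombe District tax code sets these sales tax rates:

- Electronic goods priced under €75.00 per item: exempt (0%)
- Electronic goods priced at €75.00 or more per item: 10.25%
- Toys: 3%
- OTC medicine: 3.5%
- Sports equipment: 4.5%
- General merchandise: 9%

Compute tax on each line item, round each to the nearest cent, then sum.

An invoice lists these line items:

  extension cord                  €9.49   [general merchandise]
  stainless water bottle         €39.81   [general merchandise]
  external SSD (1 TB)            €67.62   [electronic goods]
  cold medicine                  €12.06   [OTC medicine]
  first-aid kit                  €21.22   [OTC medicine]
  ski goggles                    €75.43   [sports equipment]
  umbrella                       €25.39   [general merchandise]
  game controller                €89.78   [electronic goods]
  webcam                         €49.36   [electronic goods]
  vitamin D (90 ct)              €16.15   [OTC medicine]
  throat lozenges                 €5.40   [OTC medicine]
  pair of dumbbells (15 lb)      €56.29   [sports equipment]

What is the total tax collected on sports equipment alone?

€5.92

Ski goggles €75.43: sports equipment → 4.5% → €3.39
Pair of dumbbells (15 lb) €56.29: sports equipment → 4.5% → €2.53
Tax on sports equipment = €3.39 + €2.53 = €5.92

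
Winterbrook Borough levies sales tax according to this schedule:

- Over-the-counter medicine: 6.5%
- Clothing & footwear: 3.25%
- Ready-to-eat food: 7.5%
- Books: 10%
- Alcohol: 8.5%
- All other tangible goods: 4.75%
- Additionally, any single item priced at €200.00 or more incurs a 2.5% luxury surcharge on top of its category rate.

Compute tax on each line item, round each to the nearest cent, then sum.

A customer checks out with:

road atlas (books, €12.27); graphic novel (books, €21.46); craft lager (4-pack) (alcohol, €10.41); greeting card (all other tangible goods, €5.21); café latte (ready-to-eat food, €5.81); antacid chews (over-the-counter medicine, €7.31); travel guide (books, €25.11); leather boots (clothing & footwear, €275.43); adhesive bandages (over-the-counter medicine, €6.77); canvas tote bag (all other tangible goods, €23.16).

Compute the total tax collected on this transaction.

€25.32

Road atlas €12.27: books → 10% → €1.23
Graphic novel €21.46: books → 10% → €2.15
Craft lager (4-pack) €10.41: alcohol → 8.5% → €0.88
Greeting card €5.21: all other tangible goods → 4.75% → €0.25
Café latte €5.81: ready-to-eat food → 7.5% → €0.44
Antacid chews €7.31: over-the-counter medicine → 6.5% → €0.48
Travel guide €25.11: books → 10% → €2.51
Leather boots €275.43: clothing & footwear → 3.25% + 2.5% surcharge = 5.75% → €15.84
Adhesive bandages €6.77: over-the-counter medicine → 6.5% → €0.44
Canvas tote bag €23.16: all other tangible goods → 4.75% → €1.10
Total tax = €1.23 + €2.15 + €0.88 + €0.25 + €0.44 + €0.48 + €2.51 + €15.84 + €0.44 + €1.10 = €25.32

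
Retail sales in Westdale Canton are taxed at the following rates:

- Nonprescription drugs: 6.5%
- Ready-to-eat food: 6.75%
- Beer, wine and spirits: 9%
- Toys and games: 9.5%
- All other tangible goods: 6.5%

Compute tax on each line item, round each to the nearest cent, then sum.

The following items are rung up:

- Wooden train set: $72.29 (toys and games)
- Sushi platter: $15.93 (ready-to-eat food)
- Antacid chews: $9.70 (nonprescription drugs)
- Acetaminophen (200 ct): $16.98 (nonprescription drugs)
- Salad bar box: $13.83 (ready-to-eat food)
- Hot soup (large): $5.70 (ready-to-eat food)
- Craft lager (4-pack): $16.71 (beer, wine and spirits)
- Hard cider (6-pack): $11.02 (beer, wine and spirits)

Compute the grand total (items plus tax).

Wooden train set $72.29: toys and games → 9.5% → $6.87
Sushi platter $15.93: ready-to-eat food → 6.75% → $1.08
Antacid chews $9.70: nonprescription drugs → 6.5% → $0.63
Acetaminophen (200 ct) $16.98: nonprescription drugs → 6.5% → $1.10
Salad bar box $13.83: ready-to-eat food → 6.75% → $0.93
Hot soup (large) $5.70: ready-to-eat food → 6.75% → $0.38
Craft lager (4-pack) $16.71: beer, wine and spirits → 9% → $1.50
Hard cider (6-pack) $11.02: beer, wine and spirits → 9% → $0.99
Subtotal = $162.16; tax = $13.48; total due = $175.64

$175.64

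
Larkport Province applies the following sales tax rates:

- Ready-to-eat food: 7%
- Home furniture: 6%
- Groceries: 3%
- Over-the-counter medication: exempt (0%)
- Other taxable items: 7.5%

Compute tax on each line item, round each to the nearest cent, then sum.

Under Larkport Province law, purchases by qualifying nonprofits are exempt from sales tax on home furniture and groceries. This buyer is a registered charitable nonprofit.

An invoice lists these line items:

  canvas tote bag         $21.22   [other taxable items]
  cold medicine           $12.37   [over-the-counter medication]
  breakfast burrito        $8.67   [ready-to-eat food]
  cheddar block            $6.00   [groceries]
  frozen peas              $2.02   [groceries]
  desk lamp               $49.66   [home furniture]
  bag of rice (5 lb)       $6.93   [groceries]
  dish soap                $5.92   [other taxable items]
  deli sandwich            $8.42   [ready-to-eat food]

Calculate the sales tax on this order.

$3.23

Canvas tote bag $21.22: other taxable items → 7.5% → $1.59
Cold medicine $12.37: over-the-counter medication → 0% → $0.00
Breakfast burrito $8.67: ready-to-eat food → 7% → $0.61
Cheddar block $6.00: groceries, buyer-exempt → 0% → $0.00
Frozen peas $2.02: groceries, buyer-exempt → 0% → $0.00
Desk lamp $49.66: home furniture, buyer-exempt → 0% → $0.00
Bag of rice (5 lb) $6.93: groceries, buyer-exempt → 0% → $0.00
Dish soap $5.92: other taxable items → 7.5% → $0.44
Deli sandwich $8.42: ready-to-eat food → 7% → $0.59
Total tax = $1.59 + $0.61 + $0.44 + $0.59 = $3.23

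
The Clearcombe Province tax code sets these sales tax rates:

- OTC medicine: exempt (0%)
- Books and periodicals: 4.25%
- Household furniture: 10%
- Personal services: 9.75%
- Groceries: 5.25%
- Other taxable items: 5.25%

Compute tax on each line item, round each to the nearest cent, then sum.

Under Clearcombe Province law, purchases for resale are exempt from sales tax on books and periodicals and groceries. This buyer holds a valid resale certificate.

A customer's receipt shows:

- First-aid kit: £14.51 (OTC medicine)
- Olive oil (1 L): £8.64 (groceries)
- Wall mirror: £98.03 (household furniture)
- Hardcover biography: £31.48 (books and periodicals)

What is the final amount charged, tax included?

£162.46

First-aid kit £14.51: OTC medicine → 0% → £0.00
Olive oil (1 L) £8.64: groceries, buyer-exempt → 0% → £0.00
Wall mirror £98.03: household furniture → 10% → £9.80
Hardcover biography £31.48: books and periodicals, buyer-exempt → 0% → £0.00
Subtotal = £152.66; tax = £9.80; total due = £162.46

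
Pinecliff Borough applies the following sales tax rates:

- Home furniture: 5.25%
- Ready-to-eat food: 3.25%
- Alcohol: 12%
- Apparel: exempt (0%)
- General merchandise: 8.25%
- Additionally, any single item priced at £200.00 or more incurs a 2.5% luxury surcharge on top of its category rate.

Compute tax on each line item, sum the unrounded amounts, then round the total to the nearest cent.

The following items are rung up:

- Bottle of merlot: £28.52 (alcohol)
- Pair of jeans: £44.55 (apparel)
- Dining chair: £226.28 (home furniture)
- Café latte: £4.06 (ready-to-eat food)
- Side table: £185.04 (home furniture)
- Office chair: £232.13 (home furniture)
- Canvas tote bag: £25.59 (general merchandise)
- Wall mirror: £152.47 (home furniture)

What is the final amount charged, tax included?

£957.55

Bottle of merlot £28.52: alcohol → 12% → £3.4224
Pair of jeans £44.55: apparel → 0% → £0.00
Dining chair £226.28: home furniture → 5.25% + 2.5% surcharge = 7.75% → £17.5367
Café latte £4.06: ready-to-eat food → 3.25% → £0.13195
Side table £185.04: home furniture → 5.25% → £9.7146
Office chair £232.13: home furniture → 5.25% + 2.5% surcharge = 7.75% → £17.990075
Canvas tote bag £25.59: general merchandise → 8.25% → £2.111175
Wall mirror £152.47: home furniture → 5.25% → £8.004675
Subtotal = £898.64; unrounded tax = £58.911575 → £58.91; total due = £957.55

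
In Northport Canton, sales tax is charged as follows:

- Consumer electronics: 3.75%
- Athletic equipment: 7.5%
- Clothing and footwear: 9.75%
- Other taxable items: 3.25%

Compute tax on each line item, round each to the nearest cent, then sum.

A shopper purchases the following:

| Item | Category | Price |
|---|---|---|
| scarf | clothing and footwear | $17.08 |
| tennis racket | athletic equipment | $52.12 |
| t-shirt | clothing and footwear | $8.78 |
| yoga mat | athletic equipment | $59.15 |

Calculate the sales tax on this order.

$10.88

Scarf $17.08: clothing and footwear → 9.75% → $1.67
Tennis racket $52.12: athletic equipment → 7.5% → $3.91
T-shirt $8.78: clothing and footwear → 9.75% → $0.86
Yoga mat $59.15: athletic equipment → 7.5% → $4.44
Total tax = $1.67 + $3.91 + $0.86 + $4.44 = $10.88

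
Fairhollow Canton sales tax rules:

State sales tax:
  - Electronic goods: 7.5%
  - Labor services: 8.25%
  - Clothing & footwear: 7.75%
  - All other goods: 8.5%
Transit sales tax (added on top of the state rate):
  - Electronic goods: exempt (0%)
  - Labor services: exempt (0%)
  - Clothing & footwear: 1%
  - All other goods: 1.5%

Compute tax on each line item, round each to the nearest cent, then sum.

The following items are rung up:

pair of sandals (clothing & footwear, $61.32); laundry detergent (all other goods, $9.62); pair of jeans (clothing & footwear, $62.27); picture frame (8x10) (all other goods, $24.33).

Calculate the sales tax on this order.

$14.21

Pair of sandals $61.32: clothing & footwear → 7.75% + 1% transit = 8.75% → $5.37
Laundry detergent $9.62: all other goods → 8.5% + 1.5% transit = 10% → $0.96
Pair of jeans $62.27: clothing & footwear → 7.75% + 1% transit = 8.75% → $5.45
Picture frame (8x10) $24.33: all other goods → 8.5% + 1.5% transit = 10% → $2.43
Total tax = $5.37 + $0.96 + $5.45 + $2.43 = $14.21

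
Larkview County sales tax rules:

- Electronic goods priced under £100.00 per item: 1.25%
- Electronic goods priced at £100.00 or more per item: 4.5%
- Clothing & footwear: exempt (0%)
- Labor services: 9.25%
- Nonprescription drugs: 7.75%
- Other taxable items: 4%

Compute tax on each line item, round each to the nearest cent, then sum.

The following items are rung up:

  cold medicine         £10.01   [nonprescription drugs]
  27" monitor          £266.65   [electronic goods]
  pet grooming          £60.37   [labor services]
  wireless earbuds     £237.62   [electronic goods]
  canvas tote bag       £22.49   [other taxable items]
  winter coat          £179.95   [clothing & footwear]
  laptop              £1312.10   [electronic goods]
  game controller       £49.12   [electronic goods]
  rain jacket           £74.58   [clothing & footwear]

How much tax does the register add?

£89.60

Cold medicine £10.01: nonprescription drugs → 7.75% → £0.78
27" monitor £266.65: electronic goods, £100.00 or more → 4.5% → £12.00
Pet grooming £60.37: labor services → 9.25% → £5.58
Wireless earbuds £237.62: electronic goods, £100.00 or more → 4.5% → £10.69
Canvas tote bag £22.49: other taxable items → 4% → £0.90
Winter coat £179.95: clothing & footwear → 0% → £0.00
Laptop £1312.10: electronic goods, £100.00 or more → 4.5% → £59.04
Game controller £49.12: electronic goods, under £100.00 → 1.25% → £0.61
Rain jacket £74.58: clothing & footwear → 0% → £0.00
Total tax = £0.78 + £12.00 + £5.58 + £10.69 + £0.90 + £59.04 + £0.61 = £89.60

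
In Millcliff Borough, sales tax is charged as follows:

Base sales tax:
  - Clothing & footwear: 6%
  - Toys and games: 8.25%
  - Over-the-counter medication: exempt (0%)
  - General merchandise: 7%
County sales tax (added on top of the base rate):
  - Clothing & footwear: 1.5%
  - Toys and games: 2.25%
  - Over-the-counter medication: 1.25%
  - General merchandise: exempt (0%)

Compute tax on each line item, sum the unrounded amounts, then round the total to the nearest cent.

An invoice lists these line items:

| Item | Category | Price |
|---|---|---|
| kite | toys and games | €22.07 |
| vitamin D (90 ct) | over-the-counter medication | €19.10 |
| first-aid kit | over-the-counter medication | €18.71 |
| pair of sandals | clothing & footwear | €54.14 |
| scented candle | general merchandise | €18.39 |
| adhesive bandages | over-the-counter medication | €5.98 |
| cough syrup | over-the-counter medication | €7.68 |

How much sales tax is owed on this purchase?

Kite €22.07: toys and games → 8.25% + 2.25% county = 10.5% → €2.31735
Vitamin D (90 ct) €19.10: over-the-counter medication → 0% + 1.25% county = 1.25% → €0.23875
First-aid kit €18.71: over-the-counter medication → 0% + 1.25% county = 1.25% → €0.233875
Pair of sandals €54.14: clothing & footwear → 6% + 1.5% county = 7.5% → €4.0605
Scented candle €18.39: general merchandise → 7% + 0% county = 7% → €1.2873
Adhesive bandages €5.98: over-the-counter medication → 0% + 1.25% county = 1.25% → €0.07475
Cough syrup €7.68: over-the-counter medication → 0% + 1.25% county = 1.25% → €0.096
Unrounded tax sum = €8.308525 → €8.31

€8.31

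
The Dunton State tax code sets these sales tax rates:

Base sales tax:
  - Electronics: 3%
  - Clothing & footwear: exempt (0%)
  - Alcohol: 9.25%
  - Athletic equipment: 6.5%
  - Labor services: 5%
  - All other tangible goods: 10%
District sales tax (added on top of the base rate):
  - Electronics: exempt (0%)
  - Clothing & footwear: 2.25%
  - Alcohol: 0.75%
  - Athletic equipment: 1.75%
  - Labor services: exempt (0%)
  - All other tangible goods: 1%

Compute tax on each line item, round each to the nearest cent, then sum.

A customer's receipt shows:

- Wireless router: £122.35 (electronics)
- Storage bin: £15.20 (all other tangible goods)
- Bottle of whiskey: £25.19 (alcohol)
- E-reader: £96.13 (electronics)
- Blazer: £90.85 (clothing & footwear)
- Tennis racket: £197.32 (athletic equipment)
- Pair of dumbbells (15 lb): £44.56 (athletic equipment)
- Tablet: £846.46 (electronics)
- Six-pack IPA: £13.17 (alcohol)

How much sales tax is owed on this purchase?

Wireless router £122.35: electronics → 3% + 0% district = 3% → £3.67
Storage bin £15.20: all other tangible goods → 10% + 1% district = 11% → £1.67
Bottle of whiskey £25.19: alcohol → 9.25% + 0.75% district = 10% → £2.52
E-reader £96.13: electronics → 3% + 0% district = 3% → £2.88
Blazer £90.85: clothing & footwear → 0% + 2.25% district = 2.25% → £2.04
Tennis racket £197.32: athletic equipment → 6.5% + 1.75% district = 8.25% → £16.28
Pair of dumbbells (15 lb) £44.56: athletic equipment → 6.5% + 1.75% district = 8.25% → £3.68
Tablet £846.46: electronics → 3% + 0% district = 3% → £25.39
Six-pack IPA £13.17: alcohol → 9.25% + 0.75% district = 10% → £1.32
Total tax = £3.67 + £1.67 + £2.52 + £2.88 + £2.04 + £16.28 + £3.68 + £25.39 + £1.32 = £59.45

£59.45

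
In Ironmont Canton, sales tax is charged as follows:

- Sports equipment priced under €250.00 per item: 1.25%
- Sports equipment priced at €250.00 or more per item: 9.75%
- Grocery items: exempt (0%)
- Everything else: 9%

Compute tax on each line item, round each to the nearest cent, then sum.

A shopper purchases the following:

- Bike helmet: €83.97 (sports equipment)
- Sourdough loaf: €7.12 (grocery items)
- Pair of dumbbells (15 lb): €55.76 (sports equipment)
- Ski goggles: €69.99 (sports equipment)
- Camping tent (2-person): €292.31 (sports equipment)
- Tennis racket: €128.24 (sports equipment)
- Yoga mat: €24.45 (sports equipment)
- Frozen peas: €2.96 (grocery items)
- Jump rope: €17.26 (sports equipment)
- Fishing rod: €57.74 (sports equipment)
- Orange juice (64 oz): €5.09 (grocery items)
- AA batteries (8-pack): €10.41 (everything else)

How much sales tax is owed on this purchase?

Bike helmet €83.97: sports equipment, under €250.00 → 1.25% → €1.05
Sourdough loaf €7.12: grocery items → 0% → €0.00
Pair of dumbbells (15 lb) €55.76: sports equipment, under €250.00 → 1.25% → €0.70
Ski goggles €69.99: sports equipment, under €250.00 → 1.25% → €0.87
Camping tent (2-person) €292.31: sports equipment, €250.00 or more → 9.75% → €28.50
Tennis racket €128.24: sports equipment, under €250.00 → 1.25% → €1.60
Yoga mat €24.45: sports equipment, under €250.00 → 1.25% → €0.31
Frozen peas €2.96: grocery items → 0% → €0.00
Jump rope €17.26: sports equipment, under €250.00 → 1.25% → €0.22
Fishing rod €57.74: sports equipment, under €250.00 → 1.25% → €0.72
Orange juice (64 oz) €5.09: grocery items → 0% → €0.00
AA batteries (8-pack) €10.41: everything else → 9% → €0.94
Total tax = €1.05 + €0.70 + €0.87 + €28.50 + €1.60 + €0.31 + €0.22 + €0.72 + €0.94 = €34.91

€34.91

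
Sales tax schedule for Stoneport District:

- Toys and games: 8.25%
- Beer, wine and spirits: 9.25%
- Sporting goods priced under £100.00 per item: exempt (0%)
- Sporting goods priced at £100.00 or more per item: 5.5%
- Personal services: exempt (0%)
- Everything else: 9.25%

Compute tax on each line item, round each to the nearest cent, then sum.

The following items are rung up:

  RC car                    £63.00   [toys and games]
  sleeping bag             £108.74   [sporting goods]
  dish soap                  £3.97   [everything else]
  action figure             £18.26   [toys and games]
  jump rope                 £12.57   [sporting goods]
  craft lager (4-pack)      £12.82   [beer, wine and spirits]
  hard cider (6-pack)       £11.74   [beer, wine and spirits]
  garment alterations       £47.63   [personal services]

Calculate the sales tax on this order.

£15.34

RC car £63.00: toys and games → 8.25% → £5.20
Sleeping bag £108.74: sporting goods, £100.00 or more → 5.5% → £5.98
Dish soap £3.97: everything else → 9.25% → £0.37
Action figure £18.26: toys and games → 8.25% → £1.51
Jump rope £12.57: sporting goods, under £100.00 → 0% → £0.00
Craft lager (4-pack) £12.82: beer, wine and spirits → 9.25% → £1.19
Hard cider (6-pack) £11.74: beer, wine and spirits → 9.25% → £1.09
Garment alterations £47.63: personal services → 0% → £0.00
Total tax = £5.20 + £5.98 + £0.37 + £1.51 + £1.19 + £1.09 = £15.34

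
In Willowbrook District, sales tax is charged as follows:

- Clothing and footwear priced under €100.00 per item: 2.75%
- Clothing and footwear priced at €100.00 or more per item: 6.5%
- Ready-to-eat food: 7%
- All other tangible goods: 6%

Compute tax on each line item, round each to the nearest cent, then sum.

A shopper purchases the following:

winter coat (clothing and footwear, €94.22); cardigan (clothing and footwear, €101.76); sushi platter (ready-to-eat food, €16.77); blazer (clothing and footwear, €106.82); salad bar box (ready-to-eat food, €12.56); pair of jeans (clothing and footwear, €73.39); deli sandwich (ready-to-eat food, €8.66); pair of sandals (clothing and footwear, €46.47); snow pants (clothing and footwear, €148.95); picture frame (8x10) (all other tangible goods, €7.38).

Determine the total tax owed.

€32.22

Winter coat €94.22: clothing and footwear, under €100.00 → 2.75% → €2.59
Cardigan €101.76: clothing and footwear, €100.00 or more → 6.5% → €6.61
Sushi platter €16.77: ready-to-eat food → 7% → €1.17
Blazer €106.82: clothing and footwear, €100.00 or more → 6.5% → €6.94
Salad bar box €12.56: ready-to-eat food → 7% → €0.88
Pair of jeans €73.39: clothing and footwear, under €100.00 → 2.75% → €2.02
Deli sandwich €8.66: ready-to-eat food → 7% → €0.61
Pair of sandals €46.47: clothing and footwear, under €100.00 → 2.75% → €1.28
Snow pants €148.95: clothing and footwear, €100.00 or more → 6.5% → €9.68
Picture frame (8x10) €7.38: all other tangible goods → 6% → €0.44
Total tax = €2.59 + €6.61 + €1.17 + €6.94 + €0.88 + €2.02 + €0.61 + €1.28 + €9.68 + €0.44 = €32.22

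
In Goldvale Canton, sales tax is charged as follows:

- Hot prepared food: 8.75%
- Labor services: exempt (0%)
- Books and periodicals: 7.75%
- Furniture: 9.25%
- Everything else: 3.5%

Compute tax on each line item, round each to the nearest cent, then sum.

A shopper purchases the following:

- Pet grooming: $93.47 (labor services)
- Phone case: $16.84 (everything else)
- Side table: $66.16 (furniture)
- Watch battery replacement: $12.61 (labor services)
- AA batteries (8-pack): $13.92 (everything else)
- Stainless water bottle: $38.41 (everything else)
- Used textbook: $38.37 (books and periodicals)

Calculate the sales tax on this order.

Pet grooming $93.47: labor services → 0% → $0.00
Phone case $16.84: everything else → 3.5% → $0.59
Side table $66.16: furniture → 9.25% → $6.12
Watch battery replacement $12.61: labor services → 0% → $0.00
AA batteries (8-pack) $13.92: everything else → 3.5% → $0.49
Stainless water bottle $38.41: everything else → 3.5% → $1.34
Used textbook $38.37: books and periodicals → 7.75% → $2.97
Total tax = $0.59 + $6.12 + $0.49 + $1.34 + $2.97 = $11.51

$11.51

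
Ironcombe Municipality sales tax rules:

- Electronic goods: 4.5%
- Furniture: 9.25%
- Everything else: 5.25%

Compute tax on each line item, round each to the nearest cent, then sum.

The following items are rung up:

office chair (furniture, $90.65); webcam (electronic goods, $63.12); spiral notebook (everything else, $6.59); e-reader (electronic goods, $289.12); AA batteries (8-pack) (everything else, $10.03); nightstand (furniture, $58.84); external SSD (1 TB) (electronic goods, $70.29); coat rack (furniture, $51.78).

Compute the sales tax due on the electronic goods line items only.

Webcam $63.12: electronic goods → 4.5% → $2.84
E-reader $289.12: electronic goods → 4.5% → $13.01
External SSD (1 TB) $70.29: electronic goods → 4.5% → $3.16
Tax on electronic goods = $2.84 + $13.01 + $3.16 = $19.01

$19.01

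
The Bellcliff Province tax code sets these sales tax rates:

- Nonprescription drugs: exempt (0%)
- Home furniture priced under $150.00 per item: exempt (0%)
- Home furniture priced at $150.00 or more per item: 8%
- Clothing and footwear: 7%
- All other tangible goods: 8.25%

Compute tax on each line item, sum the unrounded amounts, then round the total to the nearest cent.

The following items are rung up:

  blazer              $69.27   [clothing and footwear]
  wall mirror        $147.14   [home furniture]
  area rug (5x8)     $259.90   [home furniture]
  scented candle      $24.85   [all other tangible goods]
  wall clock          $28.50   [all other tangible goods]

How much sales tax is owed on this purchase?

$30.04

Blazer $69.27: clothing and footwear → 7% → $4.8489
Wall mirror $147.14: home furniture, under $150.00 → 0% → $0.00
Area rug (5x8) $259.90: home furniture, $150.00 or more → 8% → $20.792
Scented candle $24.85: all other tangible goods → 8.25% → $2.050125
Wall clock $28.50: all other tangible goods → 8.25% → $2.35125
Unrounded tax sum = $30.042275 → $30.04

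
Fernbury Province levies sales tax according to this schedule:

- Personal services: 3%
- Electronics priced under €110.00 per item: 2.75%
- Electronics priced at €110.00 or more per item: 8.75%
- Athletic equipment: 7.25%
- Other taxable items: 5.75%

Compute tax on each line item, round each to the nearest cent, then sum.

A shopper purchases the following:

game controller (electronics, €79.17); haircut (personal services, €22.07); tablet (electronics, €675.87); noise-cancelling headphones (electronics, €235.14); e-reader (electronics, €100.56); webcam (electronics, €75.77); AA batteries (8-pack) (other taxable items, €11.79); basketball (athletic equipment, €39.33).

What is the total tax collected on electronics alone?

€86.74

Game controller €79.17: electronics, under €110.00 → 2.75% → €2.18
Tablet €675.87: electronics, €110.00 or more → 8.75% → €59.14
Noise-cancelling headphones €235.14: electronics, €110.00 or more → 8.75% → €20.57
E-reader €100.56: electronics, under €110.00 → 2.75% → €2.77
Webcam €75.77: electronics, under €110.00 → 2.75% → €2.08
Tax on electronics = €2.18 + €59.14 + €20.57 + €2.77 + €2.08 = €86.74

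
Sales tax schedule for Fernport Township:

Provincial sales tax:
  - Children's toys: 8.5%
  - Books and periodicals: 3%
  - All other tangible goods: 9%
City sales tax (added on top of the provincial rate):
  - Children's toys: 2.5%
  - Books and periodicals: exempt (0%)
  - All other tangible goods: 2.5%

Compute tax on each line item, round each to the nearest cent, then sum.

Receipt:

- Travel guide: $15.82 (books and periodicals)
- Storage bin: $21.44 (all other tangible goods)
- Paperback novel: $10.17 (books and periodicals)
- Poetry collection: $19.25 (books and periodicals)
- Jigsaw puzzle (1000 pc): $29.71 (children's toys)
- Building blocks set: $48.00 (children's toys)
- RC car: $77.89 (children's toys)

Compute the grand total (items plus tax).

Travel guide $15.82: books and periodicals → 3% + 0% city = 3% → $0.47
Storage bin $21.44: all other tangible goods → 9% + 2.5% city = 11.5% → $2.47
Paperback novel $10.17: books and periodicals → 3% + 0% city = 3% → $0.31
Poetry collection $19.25: books and periodicals → 3% + 0% city = 3% → $0.58
Jigsaw puzzle (1000 pc) $29.71: children's toys → 8.5% + 2.5% city = 11% → $3.27
Building blocks set $48.00: children's toys → 8.5% + 2.5% city = 11% → $5.28
RC car $77.89: children's toys → 8.5% + 2.5% city = 11% → $8.57
Subtotal = $222.28; tax = $20.95; total due = $243.23

$243.23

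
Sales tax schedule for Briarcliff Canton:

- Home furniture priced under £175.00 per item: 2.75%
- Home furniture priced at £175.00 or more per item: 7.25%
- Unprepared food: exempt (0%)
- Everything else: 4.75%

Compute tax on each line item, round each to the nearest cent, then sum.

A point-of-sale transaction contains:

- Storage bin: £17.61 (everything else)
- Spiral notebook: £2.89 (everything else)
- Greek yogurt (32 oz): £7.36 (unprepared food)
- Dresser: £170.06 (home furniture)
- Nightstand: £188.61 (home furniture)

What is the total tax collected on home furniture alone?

£18.35

Dresser £170.06: home furniture, under £175.00 → 2.75% → £4.68
Nightstand £188.61: home furniture, £175.00 or more → 7.25% → £13.67
Tax on home furniture = £4.68 + £13.67 = £18.35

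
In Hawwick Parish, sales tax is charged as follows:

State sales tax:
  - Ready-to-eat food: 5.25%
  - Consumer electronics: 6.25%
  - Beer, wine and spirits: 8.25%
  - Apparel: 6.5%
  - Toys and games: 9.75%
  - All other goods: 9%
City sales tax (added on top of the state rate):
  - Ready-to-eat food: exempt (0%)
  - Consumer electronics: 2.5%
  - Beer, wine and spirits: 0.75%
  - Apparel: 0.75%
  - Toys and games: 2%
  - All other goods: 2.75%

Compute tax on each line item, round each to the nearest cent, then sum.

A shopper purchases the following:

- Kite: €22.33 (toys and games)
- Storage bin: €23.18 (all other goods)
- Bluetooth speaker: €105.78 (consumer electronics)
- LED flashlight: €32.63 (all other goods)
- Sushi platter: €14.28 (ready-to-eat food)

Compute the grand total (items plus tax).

€217.38

Kite €22.33: toys and games → 9.75% + 2% city = 11.75% → €2.62
Storage bin €23.18: all other goods → 9% + 2.75% city = 11.75% → €2.72
Bluetooth speaker €105.78: consumer electronics → 6.25% + 2.5% city = 8.75% → €9.26
LED flashlight €32.63: all other goods → 9% + 2.75% city = 11.75% → €3.83
Sushi platter €14.28: ready-to-eat food → 5.25% + 0% city = 5.25% → €0.75
Subtotal = €198.20; tax = €19.18; total due = €217.38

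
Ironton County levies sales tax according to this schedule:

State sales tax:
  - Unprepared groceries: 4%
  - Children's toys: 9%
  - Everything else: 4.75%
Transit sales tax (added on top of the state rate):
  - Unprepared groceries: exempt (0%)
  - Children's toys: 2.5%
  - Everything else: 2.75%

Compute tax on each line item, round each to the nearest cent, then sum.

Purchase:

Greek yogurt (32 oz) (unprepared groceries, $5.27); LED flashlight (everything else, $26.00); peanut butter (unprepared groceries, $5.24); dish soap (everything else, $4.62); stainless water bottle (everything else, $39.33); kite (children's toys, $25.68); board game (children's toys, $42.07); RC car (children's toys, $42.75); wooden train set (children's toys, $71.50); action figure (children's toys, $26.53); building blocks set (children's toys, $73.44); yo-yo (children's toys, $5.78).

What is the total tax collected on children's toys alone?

Kite $25.68: children's toys → 9% + 2.5% transit = 11.5% → $2.95
Board game $42.07: children's toys → 9% + 2.5% transit = 11.5% → $4.84
RC car $42.75: children's toys → 9% + 2.5% transit = 11.5% → $4.92
Wooden train set $71.50: children's toys → 9% + 2.5% transit = 11.5% → $8.22
Action figure $26.53: children's toys → 9% + 2.5% transit = 11.5% → $3.05
Building blocks set $73.44: children's toys → 9% + 2.5% transit = 11.5% → $8.45
Yo-yo $5.78: children's toys → 9% + 2.5% transit = 11.5% → $0.66
Tax on children's toys = $2.95 + $4.84 + $4.92 + $8.22 + $3.05 + $8.45 + $0.66 = $33.09

$33.09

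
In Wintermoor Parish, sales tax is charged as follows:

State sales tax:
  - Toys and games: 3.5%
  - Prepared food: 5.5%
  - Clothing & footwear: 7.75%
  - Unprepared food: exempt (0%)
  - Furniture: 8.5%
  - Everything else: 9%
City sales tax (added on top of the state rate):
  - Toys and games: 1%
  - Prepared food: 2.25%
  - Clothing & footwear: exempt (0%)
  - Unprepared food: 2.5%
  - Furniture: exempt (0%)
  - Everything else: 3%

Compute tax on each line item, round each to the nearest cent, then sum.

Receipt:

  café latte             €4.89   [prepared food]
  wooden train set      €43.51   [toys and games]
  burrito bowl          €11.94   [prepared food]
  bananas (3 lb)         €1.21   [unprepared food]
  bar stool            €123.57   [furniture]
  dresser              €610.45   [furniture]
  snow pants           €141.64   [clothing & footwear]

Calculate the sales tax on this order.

Café latte €4.89: prepared food → 5.5% + 2.25% city = 7.75% → €0.38
Wooden train set €43.51: toys and games → 3.5% + 1% city = 4.5% → €1.96
Burrito bowl €11.94: prepared food → 5.5% + 2.25% city = 7.75% → €0.93
Bananas (3 lb) €1.21: unprepared food → 0% + 2.5% city = 2.5% → €0.03
Bar stool €123.57: furniture → 8.5% + 0% city = 8.5% → €10.50
Dresser €610.45: furniture → 8.5% + 0% city = 8.5% → €51.89
Snow pants €141.64: clothing & footwear → 7.75% + 0% city = 7.75% → €10.98
Total tax = €0.38 + €1.96 + €0.93 + €0.03 + €10.50 + €51.89 + €10.98 = €76.67

€76.67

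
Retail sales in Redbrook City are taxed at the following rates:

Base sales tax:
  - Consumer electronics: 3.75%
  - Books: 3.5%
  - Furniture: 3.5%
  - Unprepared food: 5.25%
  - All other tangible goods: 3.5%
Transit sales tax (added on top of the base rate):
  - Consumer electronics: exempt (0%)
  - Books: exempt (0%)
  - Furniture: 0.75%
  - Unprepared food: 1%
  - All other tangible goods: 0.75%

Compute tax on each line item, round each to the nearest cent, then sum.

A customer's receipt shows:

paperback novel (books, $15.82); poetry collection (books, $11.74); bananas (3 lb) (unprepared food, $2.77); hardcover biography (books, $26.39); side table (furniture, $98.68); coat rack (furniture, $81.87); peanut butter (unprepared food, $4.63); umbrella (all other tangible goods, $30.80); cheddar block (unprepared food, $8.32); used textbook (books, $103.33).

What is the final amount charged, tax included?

$399.81

Paperback novel $15.82: books → 3.5% + 0% transit = 3.5% → $0.55
Poetry collection $11.74: books → 3.5% + 0% transit = 3.5% → $0.41
Bananas (3 lb) $2.77: unprepared food → 5.25% + 1% transit = 6.25% → $0.17
Hardcover biography $26.39: books → 3.5% + 0% transit = 3.5% → $0.92
Side table $98.68: furniture → 3.5% + 0.75% transit = 4.25% → $4.19
Coat rack $81.87: furniture → 3.5% + 0.75% transit = 4.25% → $3.48
Peanut butter $4.63: unprepared food → 5.25% + 1% transit = 6.25% → $0.29
Umbrella $30.80: all other tangible goods → 3.5% + 0.75% transit = 4.25% → $1.31
Cheddar block $8.32: unprepared food → 5.25% + 1% transit = 6.25% → $0.52
Used textbook $103.33: books → 3.5% + 0% transit = 3.5% → $3.62
Subtotal = $384.35; tax = $15.46; total due = $399.81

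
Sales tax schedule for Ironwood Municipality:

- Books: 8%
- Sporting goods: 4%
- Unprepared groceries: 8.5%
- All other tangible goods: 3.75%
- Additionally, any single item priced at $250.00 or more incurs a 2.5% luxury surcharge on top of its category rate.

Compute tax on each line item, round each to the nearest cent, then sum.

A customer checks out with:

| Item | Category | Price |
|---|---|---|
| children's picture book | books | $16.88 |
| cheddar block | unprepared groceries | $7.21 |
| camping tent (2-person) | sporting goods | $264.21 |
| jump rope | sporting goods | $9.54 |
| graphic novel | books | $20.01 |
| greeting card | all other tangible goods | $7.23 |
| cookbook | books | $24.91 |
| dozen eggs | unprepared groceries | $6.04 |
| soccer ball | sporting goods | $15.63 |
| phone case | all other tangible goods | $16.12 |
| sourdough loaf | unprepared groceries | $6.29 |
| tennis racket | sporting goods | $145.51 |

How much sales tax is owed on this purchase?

Children's picture book $16.88: books → 8% → $1.35
Cheddar block $7.21: unprepared groceries → 8.5% → $0.61
Camping tent (2-person) $264.21: sporting goods → 4% + 2.5% surcharge = 6.5% → $17.17
Jump rope $9.54: sporting goods → 4% → $0.38
Graphic novel $20.01: books → 8% → $1.60
Greeting card $7.23: all other tangible goods → 3.75% → $0.27
Cookbook $24.91: books → 8% → $1.99
Dozen eggs $6.04: unprepared groceries → 8.5% → $0.51
Soccer ball $15.63: sporting goods → 4% → $0.63
Phone case $16.12: all other tangible goods → 3.75% → $0.60
Sourdough loaf $6.29: unprepared groceries → 8.5% → $0.53
Tennis racket $145.51: sporting goods → 4% → $5.82
Total tax = $1.35 + $0.61 + $17.17 + $0.38 + $1.60 + $0.27 + $1.99 + $0.51 + $0.63 + $0.60 + $0.53 + $5.82 = $31.46

$31.46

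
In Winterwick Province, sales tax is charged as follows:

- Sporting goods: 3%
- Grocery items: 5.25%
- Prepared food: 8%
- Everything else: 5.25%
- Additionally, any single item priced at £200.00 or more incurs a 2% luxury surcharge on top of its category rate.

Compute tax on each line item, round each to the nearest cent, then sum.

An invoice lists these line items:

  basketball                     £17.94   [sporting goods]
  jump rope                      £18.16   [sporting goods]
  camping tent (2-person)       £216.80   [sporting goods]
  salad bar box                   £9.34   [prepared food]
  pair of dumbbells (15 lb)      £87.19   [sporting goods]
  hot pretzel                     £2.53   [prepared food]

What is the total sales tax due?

£15.49

Basketball £17.94: sporting goods → 3% → £0.54
Jump rope £18.16: sporting goods → 3% → £0.54
Camping tent (2-person) £216.80: sporting goods → 3% + 2% surcharge = 5% → £10.84
Salad bar box £9.34: prepared food → 8% → £0.75
Pair of dumbbells (15 lb) £87.19: sporting goods → 3% → £2.62
Hot pretzel £2.53: prepared food → 8% → £0.20
Total tax = £0.54 + £0.54 + £10.84 + £0.75 + £2.62 + £0.20 = £15.49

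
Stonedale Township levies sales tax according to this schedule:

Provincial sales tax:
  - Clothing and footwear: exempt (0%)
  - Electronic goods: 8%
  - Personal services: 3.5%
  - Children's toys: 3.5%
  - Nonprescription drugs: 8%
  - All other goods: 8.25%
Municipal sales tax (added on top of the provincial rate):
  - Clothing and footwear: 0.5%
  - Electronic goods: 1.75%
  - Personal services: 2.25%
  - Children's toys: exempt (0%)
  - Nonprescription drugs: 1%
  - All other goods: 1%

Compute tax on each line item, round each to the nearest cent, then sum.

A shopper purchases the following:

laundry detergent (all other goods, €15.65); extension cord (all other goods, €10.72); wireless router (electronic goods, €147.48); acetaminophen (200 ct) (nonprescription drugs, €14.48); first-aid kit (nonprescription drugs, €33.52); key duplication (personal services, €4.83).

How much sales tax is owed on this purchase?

€21.42

Laundry detergent €15.65: all other goods → 8.25% + 1% municipal = 9.25% → €1.45
Extension cord €10.72: all other goods → 8.25% + 1% municipal = 9.25% → €0.99
Wireless router €147.48: electronic goods → 8% + 1.75% municipal = 9.75% → €14.38
Acetaminophen (200 ct) €14.48: nonprescription drugs → 8% + 1% municipal = 9% → €1.30
First-aid kit €33.52: nonprescription drugs → 8% + 1% municipal = 9% → €3.02
Key duplication €4.83: personal services → 3.5% + 2.25% municipal = 5.75% → €0.28
Total tax = €1.45 + €0.99 + €14.38 + €1.30 + €3.02 + €0.28 = €21.42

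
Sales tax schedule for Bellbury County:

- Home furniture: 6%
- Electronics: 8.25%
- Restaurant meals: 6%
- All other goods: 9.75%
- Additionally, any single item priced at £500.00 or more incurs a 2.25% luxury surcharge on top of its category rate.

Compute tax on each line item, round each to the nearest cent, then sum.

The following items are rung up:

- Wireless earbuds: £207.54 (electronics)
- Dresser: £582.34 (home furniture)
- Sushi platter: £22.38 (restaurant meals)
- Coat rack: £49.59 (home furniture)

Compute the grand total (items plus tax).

Wireless earbuds £207.54: electronics → 8.25% → £17.12
Dresser £582.34: home furniture → 6% + 2.25% surcharge = 8.25% → £48.04
Sushi platter £22.38: restaurant meals → 6% → £1.34
Coat rack £49.59: home furniture → 6% → £2.98
Subtotal = £861.85; tax = £69.48; total due = £931.33

£931.33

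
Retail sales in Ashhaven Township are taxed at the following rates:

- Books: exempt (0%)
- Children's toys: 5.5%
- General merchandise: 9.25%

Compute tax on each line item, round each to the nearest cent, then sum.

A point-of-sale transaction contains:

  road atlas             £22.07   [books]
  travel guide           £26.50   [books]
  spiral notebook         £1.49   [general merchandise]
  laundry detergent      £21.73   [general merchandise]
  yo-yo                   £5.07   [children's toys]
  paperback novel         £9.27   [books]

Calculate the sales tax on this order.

£2.43

Road atlas £22.07: books → 0% → £0.00
Travel guide £26.50: books → 0% → £0.00
Spiral notebook £1.49: general merchandise → 9.25% → £0.14
Laundry detergent £21.73: general merchandise → 9.25% → £2.01
Yo-yo £5.07: children's toys → 5.5% → £0.28
Paperback novel £9.27: books → 0% → £0.00
Total tax = £0.14 + £2.01 + £0.28 = £2.43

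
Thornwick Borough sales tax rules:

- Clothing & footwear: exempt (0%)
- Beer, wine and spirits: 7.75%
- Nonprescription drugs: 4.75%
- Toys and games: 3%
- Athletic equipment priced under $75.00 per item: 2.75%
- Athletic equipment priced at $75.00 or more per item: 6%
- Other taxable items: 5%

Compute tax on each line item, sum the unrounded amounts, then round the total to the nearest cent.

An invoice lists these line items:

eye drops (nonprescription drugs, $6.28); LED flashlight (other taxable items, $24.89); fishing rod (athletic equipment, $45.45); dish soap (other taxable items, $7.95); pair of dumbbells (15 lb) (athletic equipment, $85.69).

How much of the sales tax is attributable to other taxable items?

$1.64

LED flashlight $24.89: other taxable items → 5% → $1.2445
Dish soap $7.95: other taxable items → 5% → $0.3975
Tax on other taxable items: unrounded sum = $1.642 → $1.64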